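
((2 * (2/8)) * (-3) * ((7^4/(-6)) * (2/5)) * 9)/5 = 432.18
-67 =-67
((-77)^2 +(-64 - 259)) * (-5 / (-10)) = 2803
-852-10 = -862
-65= -65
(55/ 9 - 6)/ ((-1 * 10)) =-1/ 90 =-0.01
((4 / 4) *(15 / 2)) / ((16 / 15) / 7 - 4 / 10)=-1575 / 52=-30.29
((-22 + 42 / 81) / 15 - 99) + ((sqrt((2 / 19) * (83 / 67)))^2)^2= -13180771379 / 131262849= -100.42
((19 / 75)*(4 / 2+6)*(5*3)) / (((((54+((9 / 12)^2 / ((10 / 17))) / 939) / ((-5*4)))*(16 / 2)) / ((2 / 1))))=-7612160 / 2704371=-2.81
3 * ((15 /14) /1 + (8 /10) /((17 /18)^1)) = 6849 /1190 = 5.76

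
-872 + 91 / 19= -16477 / 19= -867.21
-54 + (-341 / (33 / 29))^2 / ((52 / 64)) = 110469.21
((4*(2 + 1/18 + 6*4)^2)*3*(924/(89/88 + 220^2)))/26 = 2980911472/498336813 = 5.98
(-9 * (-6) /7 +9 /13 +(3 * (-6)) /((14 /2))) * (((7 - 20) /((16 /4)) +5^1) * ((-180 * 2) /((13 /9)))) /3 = -143370 /169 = -848.34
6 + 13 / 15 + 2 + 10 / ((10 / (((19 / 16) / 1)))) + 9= 4573 / 240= 19.05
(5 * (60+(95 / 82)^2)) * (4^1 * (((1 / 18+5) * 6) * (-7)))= -260499.91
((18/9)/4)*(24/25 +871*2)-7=21612/25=864.48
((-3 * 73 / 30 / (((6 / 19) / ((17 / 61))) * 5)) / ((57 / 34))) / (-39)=21097 / 1070550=0.02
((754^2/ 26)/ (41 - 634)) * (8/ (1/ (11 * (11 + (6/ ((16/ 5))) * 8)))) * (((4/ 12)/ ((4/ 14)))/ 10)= -87551464/ 8895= -9842.77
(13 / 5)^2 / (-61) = -169 / 1525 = -0.11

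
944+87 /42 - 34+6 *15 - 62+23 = 13483 /14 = 963.07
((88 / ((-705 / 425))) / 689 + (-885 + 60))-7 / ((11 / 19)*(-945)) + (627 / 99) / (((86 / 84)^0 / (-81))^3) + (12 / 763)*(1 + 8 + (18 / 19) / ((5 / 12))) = -335287574337656987 / 99591811605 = -3366617.89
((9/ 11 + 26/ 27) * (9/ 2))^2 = 279841/ 4356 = 64.24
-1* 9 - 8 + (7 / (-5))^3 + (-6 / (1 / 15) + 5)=-13093 / 125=-104.74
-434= -434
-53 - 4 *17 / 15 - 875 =-13988 / 15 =-932.53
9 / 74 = 0.12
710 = 710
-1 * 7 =-7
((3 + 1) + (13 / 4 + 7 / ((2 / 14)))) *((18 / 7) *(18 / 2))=18225 / 14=1301.79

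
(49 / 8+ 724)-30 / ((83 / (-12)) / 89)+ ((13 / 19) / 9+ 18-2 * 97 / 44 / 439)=621894635969 / 548303976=1134.22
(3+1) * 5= 20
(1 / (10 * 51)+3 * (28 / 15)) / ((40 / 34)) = 2857 / 600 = 4.76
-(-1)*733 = 733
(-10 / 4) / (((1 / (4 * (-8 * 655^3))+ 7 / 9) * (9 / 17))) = -382175470000 / 62946547991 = -6.07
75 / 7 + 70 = 565 / 7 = 80.71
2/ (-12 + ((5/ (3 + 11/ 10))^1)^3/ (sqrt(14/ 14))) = -68921/ 351026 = -0.20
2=2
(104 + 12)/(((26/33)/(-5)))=-9570/13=-736.15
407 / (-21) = -407 / 21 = -19.38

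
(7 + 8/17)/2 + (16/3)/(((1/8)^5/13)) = 231735677/102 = 2271918.40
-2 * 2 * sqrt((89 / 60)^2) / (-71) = 89 / 1065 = 0.08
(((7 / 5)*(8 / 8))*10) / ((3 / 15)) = 70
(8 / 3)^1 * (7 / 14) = 4 / 3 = 1.33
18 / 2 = 9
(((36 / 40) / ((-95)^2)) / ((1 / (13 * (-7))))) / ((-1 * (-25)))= -819 / 2256250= -0.00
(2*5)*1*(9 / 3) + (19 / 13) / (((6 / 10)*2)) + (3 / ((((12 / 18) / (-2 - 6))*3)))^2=13667 / 78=175.22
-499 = -499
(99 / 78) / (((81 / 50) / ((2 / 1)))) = 550 / 351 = 1.57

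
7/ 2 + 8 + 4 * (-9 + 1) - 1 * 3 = -47/ 2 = -23.50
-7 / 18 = -0.39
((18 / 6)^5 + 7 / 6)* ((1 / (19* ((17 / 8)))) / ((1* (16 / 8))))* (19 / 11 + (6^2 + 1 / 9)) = 114.41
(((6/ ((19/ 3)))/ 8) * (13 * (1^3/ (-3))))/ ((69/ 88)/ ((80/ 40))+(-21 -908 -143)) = 1716/ 3583457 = 0.00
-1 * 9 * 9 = -81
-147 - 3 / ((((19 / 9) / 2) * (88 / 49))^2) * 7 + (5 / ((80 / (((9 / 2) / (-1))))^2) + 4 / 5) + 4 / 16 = -33944612943 / 223646720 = -151.78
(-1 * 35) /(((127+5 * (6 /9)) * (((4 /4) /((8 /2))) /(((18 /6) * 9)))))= -11340 /391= -29.00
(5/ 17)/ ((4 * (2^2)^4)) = 5/ 17408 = 0.00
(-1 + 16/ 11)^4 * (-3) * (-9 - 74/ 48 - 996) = 128.90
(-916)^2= 839056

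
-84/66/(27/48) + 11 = 865/99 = 8.74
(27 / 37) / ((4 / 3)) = 81 / 148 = 0.55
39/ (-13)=-3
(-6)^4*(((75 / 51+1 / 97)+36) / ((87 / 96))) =2563218432 / 47821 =53600.27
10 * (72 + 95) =1670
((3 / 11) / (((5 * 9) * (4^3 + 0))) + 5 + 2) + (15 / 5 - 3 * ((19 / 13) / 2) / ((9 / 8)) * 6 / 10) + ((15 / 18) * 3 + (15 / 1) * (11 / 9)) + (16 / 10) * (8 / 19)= 79130903 / 2608320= 30.34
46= 46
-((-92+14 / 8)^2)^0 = -1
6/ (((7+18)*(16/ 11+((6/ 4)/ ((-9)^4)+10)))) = 0.02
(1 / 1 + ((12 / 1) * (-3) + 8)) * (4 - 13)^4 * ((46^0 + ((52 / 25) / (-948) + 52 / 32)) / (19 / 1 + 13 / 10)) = -22887.79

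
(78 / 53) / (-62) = -39 / 1643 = -0.02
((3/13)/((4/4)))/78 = 1/338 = 0.00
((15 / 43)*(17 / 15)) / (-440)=-17 / 18920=-0.00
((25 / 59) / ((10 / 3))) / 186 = 5 / 7316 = 0.00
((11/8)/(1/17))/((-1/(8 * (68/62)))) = -6358/31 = -205.10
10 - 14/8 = 33/4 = 8.25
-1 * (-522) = 522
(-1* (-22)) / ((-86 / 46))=-506 / 43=-11.77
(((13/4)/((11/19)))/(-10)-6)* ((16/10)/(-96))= 2887/26400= 0.11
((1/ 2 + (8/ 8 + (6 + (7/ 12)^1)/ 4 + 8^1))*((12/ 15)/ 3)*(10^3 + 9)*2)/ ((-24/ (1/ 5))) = -107963/ 2160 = -49.98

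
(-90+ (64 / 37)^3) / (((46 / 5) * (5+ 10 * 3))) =-2148313 / 8155133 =-0.26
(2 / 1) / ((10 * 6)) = 1 / 30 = 0.03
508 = 508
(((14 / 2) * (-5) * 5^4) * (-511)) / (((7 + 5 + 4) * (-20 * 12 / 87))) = -253254.39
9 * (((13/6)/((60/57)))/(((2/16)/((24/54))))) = 988/15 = 65.87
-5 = -5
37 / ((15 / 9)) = 111 / 5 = 22.20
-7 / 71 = -0.10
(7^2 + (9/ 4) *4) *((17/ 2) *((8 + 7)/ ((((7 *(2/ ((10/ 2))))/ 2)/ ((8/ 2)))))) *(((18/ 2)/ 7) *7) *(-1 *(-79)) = 105156900/ 7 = 15022414.29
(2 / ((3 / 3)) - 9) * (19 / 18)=-133 / 18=-7.39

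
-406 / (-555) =406 / 555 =0.73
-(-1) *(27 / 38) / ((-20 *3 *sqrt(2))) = -9 *sqrt(2) / 1520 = -0.01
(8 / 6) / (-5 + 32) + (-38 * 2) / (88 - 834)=4570 / 30213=0.15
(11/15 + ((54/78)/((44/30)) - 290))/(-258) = 1238929/1106820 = 1.12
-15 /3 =-5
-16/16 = -1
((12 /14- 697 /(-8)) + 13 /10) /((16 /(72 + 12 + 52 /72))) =2541565 /5376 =472.76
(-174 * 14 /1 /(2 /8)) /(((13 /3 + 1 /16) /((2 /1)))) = -935424 /211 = -4433.29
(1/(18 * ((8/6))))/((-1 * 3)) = -1/72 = -0.01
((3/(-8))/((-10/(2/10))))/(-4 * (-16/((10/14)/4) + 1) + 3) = 3/142960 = 0.00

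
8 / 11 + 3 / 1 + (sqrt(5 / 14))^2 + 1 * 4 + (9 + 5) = 3401 / 154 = 22.08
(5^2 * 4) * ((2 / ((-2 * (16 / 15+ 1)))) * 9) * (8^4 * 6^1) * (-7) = 2322432000 / 31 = 74917161.29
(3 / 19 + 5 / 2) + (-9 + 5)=-51 / 38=-1.34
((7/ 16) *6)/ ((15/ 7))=49/ 40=1.22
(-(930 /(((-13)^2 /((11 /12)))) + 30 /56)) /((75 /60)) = -5281 /1183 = -4.46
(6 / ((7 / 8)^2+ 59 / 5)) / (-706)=-960 / 1419413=-0.00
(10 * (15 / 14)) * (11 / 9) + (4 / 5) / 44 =15146 / 1155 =13.11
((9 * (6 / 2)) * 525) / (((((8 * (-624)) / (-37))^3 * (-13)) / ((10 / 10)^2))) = -26592825 / 59896758272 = -0.00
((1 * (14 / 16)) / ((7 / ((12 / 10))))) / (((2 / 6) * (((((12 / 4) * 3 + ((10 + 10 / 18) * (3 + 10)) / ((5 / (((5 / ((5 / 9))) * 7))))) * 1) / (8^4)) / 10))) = 9216 / 869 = 10.61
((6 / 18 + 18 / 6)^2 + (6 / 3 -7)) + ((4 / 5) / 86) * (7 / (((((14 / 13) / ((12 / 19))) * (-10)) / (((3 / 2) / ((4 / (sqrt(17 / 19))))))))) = 55 / 9 -117 * sqrt(323) / 1552300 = 6.11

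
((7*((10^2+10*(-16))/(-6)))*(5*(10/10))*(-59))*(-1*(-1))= -20650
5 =5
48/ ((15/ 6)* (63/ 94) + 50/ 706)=3185472/ 115895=27.49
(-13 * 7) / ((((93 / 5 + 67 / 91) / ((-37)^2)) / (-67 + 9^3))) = -18762220295 / 4399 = -4265110.32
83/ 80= 1.04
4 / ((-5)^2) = 0.16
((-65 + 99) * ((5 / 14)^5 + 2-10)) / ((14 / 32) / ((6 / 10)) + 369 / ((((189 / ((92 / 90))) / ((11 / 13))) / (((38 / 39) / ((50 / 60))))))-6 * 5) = 8337848866425 / 837345722339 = 9.96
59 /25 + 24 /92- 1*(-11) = 7832 /575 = 13.62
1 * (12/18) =2/3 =0.67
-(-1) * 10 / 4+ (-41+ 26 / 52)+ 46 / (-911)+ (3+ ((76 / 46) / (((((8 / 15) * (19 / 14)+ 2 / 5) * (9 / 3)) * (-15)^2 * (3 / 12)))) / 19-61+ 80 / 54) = -15782606966 / 166890645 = -94.57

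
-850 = -850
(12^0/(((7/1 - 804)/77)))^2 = 5929/635209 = 0.01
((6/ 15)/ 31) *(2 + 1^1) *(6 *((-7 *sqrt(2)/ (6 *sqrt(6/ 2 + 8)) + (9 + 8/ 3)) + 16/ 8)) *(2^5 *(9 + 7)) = 251904/ 155 -21504 *sqrt(22)/ 1705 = 1566.03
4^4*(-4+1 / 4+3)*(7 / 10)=-672 / 5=-134.40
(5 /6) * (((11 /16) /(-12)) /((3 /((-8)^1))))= 55 /432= 0.13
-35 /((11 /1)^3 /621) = -21735 /1331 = -16.33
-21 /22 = -0.95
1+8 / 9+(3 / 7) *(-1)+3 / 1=4.46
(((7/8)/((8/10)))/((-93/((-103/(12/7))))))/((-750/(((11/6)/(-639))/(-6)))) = -55517/123227827200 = -0.00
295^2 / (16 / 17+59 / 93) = 137586525 / 2491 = 55233.45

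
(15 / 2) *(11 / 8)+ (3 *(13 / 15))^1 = 12.91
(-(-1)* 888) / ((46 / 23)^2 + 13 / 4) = 3552 / 29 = 122.48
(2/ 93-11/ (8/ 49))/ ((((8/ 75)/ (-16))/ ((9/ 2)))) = 11274975/ 248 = 45463.61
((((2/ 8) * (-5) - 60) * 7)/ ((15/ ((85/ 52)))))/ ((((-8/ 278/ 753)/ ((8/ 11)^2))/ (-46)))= -29746144.04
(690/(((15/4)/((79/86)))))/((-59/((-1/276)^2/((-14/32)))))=316/3676113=0.00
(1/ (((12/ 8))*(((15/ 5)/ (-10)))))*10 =-200/ 9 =-22.22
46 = 46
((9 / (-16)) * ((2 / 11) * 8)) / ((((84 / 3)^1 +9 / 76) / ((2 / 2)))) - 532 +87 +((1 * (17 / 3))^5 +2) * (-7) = -236258115964 / 5712201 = -41360.26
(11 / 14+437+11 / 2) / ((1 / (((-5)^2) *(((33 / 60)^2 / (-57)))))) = -375463 / 6384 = -58.81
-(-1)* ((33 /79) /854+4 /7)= 0.57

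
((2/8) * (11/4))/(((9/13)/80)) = 715/9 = 79.44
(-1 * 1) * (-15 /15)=1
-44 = -44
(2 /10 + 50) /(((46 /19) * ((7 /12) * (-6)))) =-5.92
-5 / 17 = -0.29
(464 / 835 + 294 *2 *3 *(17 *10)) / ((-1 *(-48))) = 31300033 / 5010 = 6247.51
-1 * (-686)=686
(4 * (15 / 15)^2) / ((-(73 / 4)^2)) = -64 / 5329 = -0.01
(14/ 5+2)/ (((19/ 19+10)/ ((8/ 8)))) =24/ 55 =0.44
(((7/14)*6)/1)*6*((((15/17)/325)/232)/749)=27/96006820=0.00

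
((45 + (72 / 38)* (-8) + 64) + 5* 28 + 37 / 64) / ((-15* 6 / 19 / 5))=-285055 / 1152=-247.44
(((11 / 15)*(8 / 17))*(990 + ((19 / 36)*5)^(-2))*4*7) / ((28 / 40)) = 2096992128 / 153425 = 13667.86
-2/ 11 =-0.18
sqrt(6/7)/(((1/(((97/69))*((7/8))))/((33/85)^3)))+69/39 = 1161963*sqrt(42)/112999000+23/13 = 1.84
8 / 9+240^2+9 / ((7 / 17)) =3630233 / 63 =57622.75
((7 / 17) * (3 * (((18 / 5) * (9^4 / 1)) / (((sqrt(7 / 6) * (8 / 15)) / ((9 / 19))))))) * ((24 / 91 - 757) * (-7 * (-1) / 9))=-36596621583 * sqrt(42) / 16796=-14120815.37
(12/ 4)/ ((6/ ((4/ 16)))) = 1/ 8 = 0.12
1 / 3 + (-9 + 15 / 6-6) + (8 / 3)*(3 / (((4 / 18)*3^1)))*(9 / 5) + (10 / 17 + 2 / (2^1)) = 11.02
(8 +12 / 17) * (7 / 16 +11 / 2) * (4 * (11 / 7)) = 38665 / 119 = 324.92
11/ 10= 1.10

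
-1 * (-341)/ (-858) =-31/ 78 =-0.40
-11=-11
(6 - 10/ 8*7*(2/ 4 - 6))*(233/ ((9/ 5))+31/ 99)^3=4249500632693/ 35937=118248619.33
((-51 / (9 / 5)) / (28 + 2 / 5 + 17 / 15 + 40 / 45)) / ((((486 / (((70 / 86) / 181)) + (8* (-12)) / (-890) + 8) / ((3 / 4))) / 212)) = -631488375 / 460902787922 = -0.00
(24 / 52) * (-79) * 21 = -9954 / 13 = -765.69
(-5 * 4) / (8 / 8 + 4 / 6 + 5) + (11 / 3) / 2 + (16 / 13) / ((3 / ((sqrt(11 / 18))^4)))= -6403 / 6318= -1.01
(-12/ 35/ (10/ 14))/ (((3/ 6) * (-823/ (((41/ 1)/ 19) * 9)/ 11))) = 97416/ 390925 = 0.25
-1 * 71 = -71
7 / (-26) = -7 / 26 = -0.27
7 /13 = 0.54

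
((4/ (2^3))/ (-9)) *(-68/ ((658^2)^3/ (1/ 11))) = 17/ 4017543248637138528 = 0.00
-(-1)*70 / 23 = 3.04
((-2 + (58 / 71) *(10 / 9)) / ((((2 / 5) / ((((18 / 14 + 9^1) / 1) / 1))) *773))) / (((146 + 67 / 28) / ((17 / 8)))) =-23732 / 45607773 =-0.00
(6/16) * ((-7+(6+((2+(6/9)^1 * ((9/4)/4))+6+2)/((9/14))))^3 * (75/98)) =4046965625/4064256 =995.75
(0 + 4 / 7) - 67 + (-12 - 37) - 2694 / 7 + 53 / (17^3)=-17204955 / 34391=-500.27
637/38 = 16.76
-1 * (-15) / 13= 15 / 13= 1.15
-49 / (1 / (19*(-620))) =577220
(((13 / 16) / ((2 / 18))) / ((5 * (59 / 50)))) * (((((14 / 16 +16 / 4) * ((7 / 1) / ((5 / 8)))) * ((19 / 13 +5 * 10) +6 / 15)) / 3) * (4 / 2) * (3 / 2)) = 8282547 / 2360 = 3509.55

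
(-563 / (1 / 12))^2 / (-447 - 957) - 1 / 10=-12678799 / 390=-32509.74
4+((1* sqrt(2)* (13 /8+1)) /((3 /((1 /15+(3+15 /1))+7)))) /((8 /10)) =4+329* sqrt(2) /12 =42.77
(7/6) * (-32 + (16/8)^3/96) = -2681/72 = -37.24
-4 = -4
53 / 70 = 0.76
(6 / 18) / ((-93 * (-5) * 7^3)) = 1 / 478485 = 0.00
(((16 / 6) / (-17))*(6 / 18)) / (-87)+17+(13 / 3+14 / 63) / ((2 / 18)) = 58.00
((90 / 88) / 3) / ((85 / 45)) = 135 / 748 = 0.18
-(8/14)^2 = -16/49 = -0.33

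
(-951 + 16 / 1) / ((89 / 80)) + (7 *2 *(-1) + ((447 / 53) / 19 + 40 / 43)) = -3287572257 / 3853789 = -853.08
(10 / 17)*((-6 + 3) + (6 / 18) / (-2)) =-95 / 51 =-1.86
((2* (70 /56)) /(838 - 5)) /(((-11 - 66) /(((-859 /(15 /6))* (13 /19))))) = 11167 /1218679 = 0.01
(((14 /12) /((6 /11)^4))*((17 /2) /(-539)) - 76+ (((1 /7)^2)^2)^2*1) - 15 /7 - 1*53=-11776140287557 /89654185152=-131.35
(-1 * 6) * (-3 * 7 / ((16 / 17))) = 1071 / 8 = 133.88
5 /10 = 1 /2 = 0.50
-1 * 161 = -161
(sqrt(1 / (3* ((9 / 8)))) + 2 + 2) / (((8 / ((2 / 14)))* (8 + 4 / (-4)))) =sqrt(6) / 1764 + 1 / 98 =0.01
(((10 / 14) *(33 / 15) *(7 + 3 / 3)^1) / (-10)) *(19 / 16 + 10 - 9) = -11 / 4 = -2.75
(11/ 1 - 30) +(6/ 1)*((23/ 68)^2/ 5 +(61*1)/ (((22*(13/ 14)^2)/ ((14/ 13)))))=535190269/ 279370520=1.92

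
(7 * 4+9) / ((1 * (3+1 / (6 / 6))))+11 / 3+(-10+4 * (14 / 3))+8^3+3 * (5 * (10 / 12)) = 6553 / 12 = 546.08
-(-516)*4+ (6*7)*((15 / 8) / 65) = 107391 / 52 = 2065.21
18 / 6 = 3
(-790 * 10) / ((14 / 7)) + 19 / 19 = -3949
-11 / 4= -2.75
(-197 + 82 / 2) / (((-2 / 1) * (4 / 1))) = 39 / 2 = 19.50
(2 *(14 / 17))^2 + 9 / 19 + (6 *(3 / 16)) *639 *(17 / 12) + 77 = 193035927 / 175712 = 1098.59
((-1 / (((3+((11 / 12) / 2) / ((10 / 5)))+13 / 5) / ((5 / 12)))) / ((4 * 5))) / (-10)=1 / 2798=0.00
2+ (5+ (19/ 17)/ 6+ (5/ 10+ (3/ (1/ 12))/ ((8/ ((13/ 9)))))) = 1447/ 102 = 14.19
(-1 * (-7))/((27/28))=7.26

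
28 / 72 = 0.39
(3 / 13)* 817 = 188.54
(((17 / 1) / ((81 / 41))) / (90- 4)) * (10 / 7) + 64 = 1563869 / 24381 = 64.14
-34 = -34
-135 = -135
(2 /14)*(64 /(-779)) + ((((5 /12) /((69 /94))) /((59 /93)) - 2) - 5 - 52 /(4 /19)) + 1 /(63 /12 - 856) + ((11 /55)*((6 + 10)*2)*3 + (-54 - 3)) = -5360256074287 /18425305290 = -290.92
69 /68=1.01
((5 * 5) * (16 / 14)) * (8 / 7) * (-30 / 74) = -13.24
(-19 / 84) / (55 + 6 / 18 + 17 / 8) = -38 / 9653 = -0.00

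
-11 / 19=-0.58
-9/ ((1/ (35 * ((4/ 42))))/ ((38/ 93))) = -380/ 31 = -12.26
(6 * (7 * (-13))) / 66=-91 / 11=-8.27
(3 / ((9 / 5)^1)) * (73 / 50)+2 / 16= 307 / 120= 2.56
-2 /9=-0.22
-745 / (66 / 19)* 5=-70775 / 66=-1072.35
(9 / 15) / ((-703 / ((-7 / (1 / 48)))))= 1008 / 3515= 0.29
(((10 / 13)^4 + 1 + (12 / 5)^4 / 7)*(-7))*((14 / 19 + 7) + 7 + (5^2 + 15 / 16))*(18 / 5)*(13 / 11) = -16936358896647 / 2295865000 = -7376.90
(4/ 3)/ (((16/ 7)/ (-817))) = -5719/ 12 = -476.58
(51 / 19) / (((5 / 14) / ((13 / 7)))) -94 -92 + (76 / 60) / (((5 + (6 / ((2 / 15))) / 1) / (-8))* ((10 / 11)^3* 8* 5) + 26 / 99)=-36724023249 / 213451130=-172.05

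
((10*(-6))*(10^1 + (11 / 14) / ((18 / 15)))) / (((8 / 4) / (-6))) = 13425 / 7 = 1917.86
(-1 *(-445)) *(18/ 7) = 8010/ 7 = 1144.29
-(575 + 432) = -1007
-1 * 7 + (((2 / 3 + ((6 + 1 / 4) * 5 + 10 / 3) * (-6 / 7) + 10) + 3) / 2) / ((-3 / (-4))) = -1112 / 63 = -17.65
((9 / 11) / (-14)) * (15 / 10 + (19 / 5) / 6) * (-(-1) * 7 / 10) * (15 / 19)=-0.07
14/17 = 0.82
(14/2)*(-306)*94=-201348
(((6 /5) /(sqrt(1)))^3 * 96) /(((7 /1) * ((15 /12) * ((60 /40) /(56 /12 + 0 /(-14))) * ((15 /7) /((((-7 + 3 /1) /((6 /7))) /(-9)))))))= 14.27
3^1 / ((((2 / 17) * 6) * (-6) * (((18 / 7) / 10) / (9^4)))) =-144585 / 8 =-18073.12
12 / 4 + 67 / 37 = 178 / 37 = 4.81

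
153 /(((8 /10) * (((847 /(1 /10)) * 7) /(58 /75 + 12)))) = 24429 /592900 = 0.04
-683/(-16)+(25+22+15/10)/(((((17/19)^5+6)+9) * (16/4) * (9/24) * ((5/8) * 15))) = 2978328738517/69410415600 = 42.91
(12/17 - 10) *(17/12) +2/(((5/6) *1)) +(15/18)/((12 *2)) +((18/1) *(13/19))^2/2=16922713/259920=65.11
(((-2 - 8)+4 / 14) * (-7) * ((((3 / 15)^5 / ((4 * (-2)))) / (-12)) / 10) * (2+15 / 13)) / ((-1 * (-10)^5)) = 697 / 975000000000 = 0.00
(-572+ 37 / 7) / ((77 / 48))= -190416 / 539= -353.28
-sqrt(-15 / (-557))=-sqrt(8355) / 557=-0.16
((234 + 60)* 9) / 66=40.09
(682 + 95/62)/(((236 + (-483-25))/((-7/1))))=296653/16864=17.59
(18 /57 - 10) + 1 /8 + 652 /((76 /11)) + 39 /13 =87.81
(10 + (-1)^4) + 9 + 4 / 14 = 142 / 7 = 20.29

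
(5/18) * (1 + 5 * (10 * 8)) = 2005/18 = 111.39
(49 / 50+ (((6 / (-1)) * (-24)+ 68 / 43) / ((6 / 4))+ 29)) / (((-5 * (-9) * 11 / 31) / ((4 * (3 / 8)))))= 25400501 / 2128500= 11.93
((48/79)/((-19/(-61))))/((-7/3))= -8784/10507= -0.84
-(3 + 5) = -8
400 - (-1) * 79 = 479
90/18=5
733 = 733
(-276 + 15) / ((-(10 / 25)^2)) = 6525 / 4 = 1631.25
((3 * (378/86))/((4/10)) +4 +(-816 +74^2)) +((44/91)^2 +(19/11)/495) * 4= 18217308094751/3877743870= 4697.91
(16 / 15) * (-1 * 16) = -17.07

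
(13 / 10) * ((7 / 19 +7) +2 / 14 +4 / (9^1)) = 10.34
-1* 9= -9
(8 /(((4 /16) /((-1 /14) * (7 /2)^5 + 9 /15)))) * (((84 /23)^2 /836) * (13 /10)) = -67723929 /2764025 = -24.50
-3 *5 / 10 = -3 / 2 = -1.50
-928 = -928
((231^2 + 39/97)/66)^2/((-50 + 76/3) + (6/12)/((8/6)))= -17861037143424/663739087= -26909.73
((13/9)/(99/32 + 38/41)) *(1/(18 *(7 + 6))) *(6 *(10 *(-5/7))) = -2624/39879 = -0.07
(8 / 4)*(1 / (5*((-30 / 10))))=-2 / 15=-0.13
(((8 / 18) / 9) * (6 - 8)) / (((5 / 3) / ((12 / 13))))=-32 / 585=-0.05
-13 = -13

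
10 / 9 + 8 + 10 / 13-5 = 571 / 117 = 4.88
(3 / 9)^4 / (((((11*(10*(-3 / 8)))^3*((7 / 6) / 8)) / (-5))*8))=128 / 169802325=0.00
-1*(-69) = 69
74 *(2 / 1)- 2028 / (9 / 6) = -1204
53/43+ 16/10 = 609/215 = 2.83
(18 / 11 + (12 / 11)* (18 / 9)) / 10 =21 / 55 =0.38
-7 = -7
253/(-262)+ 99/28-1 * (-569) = 2096519/3668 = 571.57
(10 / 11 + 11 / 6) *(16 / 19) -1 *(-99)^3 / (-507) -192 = -222892675 / 105963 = -2103.50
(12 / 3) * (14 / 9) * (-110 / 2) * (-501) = 514360 / 3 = 171453.33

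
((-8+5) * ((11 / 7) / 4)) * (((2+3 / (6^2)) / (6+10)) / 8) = -275 / 14336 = -0.02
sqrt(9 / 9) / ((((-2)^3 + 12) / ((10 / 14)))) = 5 / 28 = 0.18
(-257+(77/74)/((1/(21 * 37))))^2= 1216609/4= 304152.25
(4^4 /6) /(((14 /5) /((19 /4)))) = 1520 /21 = 72.38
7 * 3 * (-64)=-1344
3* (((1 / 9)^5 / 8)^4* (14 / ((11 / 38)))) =133 / 45647981243605748671488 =0.00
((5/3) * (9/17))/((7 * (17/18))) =270/2023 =0.13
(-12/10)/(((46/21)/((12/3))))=-252/115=-2.19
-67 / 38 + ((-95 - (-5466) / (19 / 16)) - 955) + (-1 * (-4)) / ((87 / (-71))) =11729423 / 3306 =3547.92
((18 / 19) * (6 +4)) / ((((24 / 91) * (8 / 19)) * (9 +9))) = 455 / 96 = 4.74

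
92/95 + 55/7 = 5869/665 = 8.83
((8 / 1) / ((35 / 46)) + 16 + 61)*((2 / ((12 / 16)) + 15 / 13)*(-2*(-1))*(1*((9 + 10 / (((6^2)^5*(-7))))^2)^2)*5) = 2002185152350689587139524339521795164403889 / 91271164040203321881755540508377088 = 21936667.22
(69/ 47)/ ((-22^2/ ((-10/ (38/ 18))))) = 3105/ 216106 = 0.01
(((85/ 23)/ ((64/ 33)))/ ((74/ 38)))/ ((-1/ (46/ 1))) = -45.01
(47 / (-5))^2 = 2209 / 25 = 88.36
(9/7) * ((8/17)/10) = 36/595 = 0.06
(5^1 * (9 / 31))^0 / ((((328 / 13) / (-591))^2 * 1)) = 59028489 / 107584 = 548.67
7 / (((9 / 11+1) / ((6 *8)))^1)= 924 / 5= 184.80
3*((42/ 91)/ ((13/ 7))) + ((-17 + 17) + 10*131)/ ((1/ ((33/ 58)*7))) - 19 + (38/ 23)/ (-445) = 260798667562/ 50161735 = 5199.16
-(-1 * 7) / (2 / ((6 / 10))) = 21 / 10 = 2.10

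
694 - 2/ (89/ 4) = 61758/ 89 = 693.91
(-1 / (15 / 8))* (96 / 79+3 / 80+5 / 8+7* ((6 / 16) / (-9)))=-30071 / 35550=-0.85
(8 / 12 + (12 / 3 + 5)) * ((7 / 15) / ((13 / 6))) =406 / 195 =2.08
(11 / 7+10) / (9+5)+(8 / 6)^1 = 635 / 294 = 2.16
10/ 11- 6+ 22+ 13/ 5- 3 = 908/ 55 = 16.51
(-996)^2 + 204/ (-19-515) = 88289390/ 89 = 992015.62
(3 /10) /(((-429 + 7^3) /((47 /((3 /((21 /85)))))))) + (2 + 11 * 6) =4969813 /73100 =67.99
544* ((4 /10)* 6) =6528 /5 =1305.60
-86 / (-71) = 86 / 71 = 1.21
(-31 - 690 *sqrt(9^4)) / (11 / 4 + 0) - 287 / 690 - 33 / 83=-12810895181 / 629970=-20335.72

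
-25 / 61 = -0.41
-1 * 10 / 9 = -10 / 9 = -1.11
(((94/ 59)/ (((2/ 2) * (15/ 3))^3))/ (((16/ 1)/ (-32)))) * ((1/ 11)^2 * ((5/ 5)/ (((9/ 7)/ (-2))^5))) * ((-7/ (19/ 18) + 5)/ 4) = -783609568/ 1001183176125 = -0.00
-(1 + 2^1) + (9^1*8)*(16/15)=369/5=73.80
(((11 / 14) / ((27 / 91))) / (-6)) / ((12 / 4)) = -143 / 972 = -0.15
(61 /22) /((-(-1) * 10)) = 61 /220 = 0.28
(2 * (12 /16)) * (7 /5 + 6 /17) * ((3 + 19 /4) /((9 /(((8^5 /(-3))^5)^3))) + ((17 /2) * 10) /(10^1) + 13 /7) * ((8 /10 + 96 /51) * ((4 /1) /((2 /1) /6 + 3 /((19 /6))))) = -1258728959870489483078518656679626657616104937646622252565515226725596927972 /17658601973775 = -71281348418172788839405300000000000000000000000000000000000000.00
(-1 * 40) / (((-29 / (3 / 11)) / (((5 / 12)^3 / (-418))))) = -625 / 9600624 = -0.00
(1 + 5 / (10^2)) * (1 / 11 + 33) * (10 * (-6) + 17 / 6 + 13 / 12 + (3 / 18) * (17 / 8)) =-340795 / 176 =-1936.34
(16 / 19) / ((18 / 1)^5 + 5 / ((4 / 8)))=8 / 17950991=0.00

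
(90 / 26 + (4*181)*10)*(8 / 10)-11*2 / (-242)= 828665 / 143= 5794.86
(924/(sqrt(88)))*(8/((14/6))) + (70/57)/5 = 14/57 + 72*sqrt(22) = 337.96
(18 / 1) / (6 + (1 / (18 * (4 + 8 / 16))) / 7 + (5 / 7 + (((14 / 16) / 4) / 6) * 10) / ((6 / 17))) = 653184 / 328717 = 1.99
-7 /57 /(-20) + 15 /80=883 /4560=0.19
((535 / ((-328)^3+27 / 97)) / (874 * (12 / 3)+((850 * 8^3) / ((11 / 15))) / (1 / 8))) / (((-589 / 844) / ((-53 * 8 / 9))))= -2321367140 / 10776015539210269629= -0.00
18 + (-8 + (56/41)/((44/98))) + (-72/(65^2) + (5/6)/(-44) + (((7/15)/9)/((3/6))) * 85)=21.82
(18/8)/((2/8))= 9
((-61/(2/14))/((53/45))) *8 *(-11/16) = 211365/106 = 1994.01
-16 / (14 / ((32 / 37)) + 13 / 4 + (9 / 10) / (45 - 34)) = -14080 / 17177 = -0.82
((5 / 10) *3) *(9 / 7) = 27 / 14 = 1.93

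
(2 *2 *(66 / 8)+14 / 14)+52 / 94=1624 / 47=34.55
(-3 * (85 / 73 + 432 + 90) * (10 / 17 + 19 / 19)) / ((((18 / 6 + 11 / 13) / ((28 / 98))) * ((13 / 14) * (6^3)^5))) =-38191 / 90046229299200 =-0.00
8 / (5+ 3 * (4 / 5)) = 40 / 37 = 1.08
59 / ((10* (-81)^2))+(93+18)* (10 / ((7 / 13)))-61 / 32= 15134035673 / 7348320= 2059.52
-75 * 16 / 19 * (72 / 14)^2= -1555200 / 931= -1670.46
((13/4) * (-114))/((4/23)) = -17043/8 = -2130.38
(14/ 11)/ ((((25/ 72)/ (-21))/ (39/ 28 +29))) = -2339.48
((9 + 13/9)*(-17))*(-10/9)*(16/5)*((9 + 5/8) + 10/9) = 4941016/729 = 6777.80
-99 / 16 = -6.19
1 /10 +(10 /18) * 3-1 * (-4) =173 /30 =5.77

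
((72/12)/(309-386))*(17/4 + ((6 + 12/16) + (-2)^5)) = 18/11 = 1.64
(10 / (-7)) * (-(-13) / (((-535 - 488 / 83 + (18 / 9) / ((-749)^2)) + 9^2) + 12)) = 0.04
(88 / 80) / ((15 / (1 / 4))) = 11 / 600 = 0.02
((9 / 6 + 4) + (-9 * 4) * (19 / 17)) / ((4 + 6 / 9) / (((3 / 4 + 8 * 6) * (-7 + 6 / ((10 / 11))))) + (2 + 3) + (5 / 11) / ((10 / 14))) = -1519947 / 236164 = -6.44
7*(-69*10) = -4830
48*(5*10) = 2400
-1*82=-82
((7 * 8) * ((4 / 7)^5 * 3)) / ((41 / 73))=1794048 / 98441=18.22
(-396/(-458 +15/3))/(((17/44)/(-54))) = -313632/2567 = -122.18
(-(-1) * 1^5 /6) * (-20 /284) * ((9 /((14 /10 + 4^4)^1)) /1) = -25 /60918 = -0.00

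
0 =0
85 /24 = 3.54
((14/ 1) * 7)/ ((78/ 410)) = 20090/ 39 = 515.13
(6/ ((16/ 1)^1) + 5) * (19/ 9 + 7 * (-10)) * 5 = -131365/ 72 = -1824.51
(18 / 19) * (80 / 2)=720 / 19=37.89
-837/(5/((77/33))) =-390.60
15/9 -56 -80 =-403/3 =-134.33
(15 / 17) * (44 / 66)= 10 / 17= 0.59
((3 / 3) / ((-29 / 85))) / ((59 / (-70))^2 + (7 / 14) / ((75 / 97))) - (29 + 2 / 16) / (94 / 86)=-6266013899 / 217523896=-28.81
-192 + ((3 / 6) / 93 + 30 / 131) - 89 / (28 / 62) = -33160412 / 85281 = -388.84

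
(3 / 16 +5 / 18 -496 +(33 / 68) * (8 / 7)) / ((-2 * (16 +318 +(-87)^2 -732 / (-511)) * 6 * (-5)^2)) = 619184467 / 2966362776000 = 0.00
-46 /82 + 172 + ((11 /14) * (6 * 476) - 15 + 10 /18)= 885967 /369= 2400.99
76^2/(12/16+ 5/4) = 2888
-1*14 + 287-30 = 243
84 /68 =21 /17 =1.24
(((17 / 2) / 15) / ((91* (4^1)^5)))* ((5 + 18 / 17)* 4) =103 / 698880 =0.00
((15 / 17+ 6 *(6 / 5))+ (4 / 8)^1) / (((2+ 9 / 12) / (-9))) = -26262 / 935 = -28.09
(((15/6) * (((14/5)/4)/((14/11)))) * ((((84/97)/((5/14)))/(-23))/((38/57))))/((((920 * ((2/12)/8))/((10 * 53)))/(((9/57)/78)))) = -0.01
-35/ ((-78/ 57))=665/ 26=25.58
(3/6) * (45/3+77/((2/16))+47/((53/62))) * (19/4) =690783/424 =1629.21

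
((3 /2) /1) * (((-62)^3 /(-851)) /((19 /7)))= 2502444 /16169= 154.77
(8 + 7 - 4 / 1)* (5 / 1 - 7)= -22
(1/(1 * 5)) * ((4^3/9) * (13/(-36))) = -208/405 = -0.51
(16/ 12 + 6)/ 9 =22/ 27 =0.81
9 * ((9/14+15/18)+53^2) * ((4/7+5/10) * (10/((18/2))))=1475500/49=30112.24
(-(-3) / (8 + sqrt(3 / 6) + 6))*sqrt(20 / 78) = -2*sqrt(195) / 5083 + 28*sqrt(390) / 5083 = 0.10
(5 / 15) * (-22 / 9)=-22 / 27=-0.81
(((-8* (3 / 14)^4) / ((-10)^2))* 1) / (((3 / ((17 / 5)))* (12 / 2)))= -153 / 4802000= -0.00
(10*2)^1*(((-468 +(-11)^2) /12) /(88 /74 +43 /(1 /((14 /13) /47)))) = -265.97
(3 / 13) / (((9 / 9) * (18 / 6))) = 1 / 13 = 0.08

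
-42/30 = -7/5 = -1.40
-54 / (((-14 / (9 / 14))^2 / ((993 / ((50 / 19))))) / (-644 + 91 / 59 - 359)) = 1219007077047 / 28331800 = 43026.11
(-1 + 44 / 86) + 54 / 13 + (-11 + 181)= 97079 / 559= 173.67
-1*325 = -325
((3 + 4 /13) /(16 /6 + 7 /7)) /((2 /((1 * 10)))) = 645 /143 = 4.51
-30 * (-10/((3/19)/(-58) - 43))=-330600/47389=-6.98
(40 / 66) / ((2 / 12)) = 3.64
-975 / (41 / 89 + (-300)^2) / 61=-6675 / 37585577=-0.00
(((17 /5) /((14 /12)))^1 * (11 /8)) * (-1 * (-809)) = 453849 /140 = 3241.78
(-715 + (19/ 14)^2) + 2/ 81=-11321707/ 15876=-713.13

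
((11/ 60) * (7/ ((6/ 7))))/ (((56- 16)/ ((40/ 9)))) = 539/ 3240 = 0.17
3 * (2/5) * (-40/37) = -48/37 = -1.30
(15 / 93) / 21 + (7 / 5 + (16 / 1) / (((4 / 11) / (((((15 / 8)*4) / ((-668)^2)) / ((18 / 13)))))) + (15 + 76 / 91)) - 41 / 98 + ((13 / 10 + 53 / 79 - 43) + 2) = -77283068483063 / 3480576204560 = -22.20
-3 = -3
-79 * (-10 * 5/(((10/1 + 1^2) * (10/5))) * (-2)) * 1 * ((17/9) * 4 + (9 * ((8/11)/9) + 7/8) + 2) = -17453075/4356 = -4006.67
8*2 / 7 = 16 / 7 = 2.29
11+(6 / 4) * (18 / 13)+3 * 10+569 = 7957 / 13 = 612.08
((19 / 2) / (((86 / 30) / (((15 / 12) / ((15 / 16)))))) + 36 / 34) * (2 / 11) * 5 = 3640 / 731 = 4.98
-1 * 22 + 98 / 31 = -584 / 31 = -18.84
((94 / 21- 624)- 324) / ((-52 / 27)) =89163 / 182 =489.91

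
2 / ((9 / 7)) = 14 / 9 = 1.56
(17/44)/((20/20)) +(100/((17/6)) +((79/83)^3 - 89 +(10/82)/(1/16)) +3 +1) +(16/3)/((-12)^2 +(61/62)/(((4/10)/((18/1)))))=-28540925204435263/614077905770604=-46.48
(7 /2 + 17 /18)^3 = 64000 /729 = 87.79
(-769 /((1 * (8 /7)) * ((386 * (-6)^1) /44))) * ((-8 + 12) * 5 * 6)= 1534.02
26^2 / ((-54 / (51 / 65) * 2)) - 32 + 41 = 184 / 45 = 4.09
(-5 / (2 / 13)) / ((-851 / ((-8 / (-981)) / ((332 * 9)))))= 65 / 623618757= 0.00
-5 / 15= -1 / 3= -0.33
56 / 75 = 0.75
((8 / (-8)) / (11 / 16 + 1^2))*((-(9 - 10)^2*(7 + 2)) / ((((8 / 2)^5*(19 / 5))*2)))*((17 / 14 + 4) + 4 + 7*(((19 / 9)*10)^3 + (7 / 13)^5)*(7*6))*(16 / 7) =919499749380365 / 212207316048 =4333.03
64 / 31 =2.06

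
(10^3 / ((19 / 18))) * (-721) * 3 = -38934000 / 19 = -2049157.89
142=142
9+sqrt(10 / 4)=sqrt(10) / 2+9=10.58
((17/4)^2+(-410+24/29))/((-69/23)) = 181475/1392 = 130.37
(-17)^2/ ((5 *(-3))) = -289/ 15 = -19.27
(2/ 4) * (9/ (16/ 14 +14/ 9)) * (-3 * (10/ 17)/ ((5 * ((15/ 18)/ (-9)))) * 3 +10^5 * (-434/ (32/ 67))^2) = 31836189378143367/ 231200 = 137699781047.33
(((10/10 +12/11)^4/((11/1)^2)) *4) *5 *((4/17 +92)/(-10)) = -877581376/30116537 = -29.14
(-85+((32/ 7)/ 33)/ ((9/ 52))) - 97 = -376714/ 2079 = -181.20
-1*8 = -8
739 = 739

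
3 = 3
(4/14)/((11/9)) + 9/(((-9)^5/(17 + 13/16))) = 622541/2694384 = 0.23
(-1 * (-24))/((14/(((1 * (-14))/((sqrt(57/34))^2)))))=-272/19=-14.32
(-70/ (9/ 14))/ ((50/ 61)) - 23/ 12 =-24257/ 180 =-134.76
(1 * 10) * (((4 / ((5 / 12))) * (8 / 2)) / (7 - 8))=-384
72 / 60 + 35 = 181 / 5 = 36.20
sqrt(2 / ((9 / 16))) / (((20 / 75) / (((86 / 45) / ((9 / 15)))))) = 430 * sqrt(2) / 27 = 22.52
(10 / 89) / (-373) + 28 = 929506 / 33197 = 28.00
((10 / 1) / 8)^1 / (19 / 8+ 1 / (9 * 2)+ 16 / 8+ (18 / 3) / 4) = 90 / 427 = 0.21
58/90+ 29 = 1334/45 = 29.64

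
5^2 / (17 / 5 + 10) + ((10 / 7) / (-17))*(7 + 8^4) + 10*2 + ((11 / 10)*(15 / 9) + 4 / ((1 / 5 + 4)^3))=-321.04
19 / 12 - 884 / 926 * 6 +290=1588213 / 5556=285.86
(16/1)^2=256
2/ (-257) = -2/ 257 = -0.01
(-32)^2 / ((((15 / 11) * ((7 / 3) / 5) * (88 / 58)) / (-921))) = -6837504 / 7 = -976786.29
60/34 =30/17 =1.76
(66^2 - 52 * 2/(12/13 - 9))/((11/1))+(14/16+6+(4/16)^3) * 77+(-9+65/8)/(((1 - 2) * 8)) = 17146817/18480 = 927.86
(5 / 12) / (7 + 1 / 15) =25 / 424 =0.06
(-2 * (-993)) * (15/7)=29790/7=4255.71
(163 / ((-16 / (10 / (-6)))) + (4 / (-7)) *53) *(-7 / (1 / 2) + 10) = 4471 / 84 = 53.23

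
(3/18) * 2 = 1/3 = 0.33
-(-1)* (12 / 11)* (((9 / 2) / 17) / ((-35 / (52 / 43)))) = -2808 / 281435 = -0.01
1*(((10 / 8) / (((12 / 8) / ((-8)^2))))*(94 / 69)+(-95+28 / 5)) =-16.74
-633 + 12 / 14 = -4425 / 7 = -632.14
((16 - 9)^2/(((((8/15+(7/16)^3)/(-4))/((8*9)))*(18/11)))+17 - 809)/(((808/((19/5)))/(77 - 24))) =-3680.94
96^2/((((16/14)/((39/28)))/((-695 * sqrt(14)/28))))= -1951560 * sqrt(14)/7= -1043152.70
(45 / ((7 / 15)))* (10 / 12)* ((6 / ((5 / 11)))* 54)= 400950 / 7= 57278.57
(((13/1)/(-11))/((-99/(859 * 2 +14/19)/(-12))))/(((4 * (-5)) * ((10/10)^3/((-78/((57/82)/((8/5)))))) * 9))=-7240749568/29484675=-245.58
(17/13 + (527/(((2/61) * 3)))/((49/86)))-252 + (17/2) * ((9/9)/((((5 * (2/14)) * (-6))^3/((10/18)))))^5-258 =3072483053910540474736408827253/345422620297722240000000000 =8894.85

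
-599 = -599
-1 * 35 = -35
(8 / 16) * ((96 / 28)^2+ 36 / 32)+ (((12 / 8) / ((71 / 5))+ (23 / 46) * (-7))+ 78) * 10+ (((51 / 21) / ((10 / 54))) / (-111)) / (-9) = 7749222599 / 10297840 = 752.51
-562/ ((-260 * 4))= 0.54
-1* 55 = -55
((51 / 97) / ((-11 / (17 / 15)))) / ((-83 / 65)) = 3757 / 88561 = 0.04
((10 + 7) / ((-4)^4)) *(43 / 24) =731 / 6144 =0.12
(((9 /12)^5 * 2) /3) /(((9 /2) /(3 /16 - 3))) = -405 /4096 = -0.10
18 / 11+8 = 106 / 11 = 9.64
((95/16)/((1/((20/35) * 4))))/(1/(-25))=-2375/7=-339.29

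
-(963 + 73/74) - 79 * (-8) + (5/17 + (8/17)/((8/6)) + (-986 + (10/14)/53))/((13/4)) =-3853775553/6067334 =-635.17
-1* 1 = -1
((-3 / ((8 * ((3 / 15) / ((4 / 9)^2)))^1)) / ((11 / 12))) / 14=-20 / 693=-0.03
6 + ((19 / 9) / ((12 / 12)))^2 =847 / 81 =10.46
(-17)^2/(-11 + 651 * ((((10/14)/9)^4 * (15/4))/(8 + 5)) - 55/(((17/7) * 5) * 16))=-255524029488/9969537659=-25.63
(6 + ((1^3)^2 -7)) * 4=0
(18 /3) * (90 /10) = 54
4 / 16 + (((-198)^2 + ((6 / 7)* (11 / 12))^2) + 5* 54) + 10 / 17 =65766109 / 1666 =39475.46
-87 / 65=-1.34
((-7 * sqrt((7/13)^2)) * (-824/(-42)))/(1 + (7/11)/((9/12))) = -31724/793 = -40.01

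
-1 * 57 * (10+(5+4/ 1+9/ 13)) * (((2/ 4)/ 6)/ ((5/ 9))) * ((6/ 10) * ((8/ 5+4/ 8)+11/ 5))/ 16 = -44118/ 1625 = -27.15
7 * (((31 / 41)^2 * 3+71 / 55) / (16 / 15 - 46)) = -2918118 / 6231467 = -0.47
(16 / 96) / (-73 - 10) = -0.00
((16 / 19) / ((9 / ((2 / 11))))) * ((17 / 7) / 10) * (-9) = -272 / 7315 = -0.04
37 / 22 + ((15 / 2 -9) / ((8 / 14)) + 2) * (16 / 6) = 1 / 66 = 0.02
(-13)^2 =169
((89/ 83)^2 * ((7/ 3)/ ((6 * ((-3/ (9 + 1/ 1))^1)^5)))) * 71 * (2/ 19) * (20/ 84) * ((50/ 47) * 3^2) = -14059775000000/ 4484718333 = -3135.04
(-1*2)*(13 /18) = -13 /9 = -1.44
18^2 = 324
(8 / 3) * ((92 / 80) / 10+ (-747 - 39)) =-157177 / 75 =-2095.69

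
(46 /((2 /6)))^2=19044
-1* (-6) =6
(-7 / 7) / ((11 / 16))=-16 / 11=-1.45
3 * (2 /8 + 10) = 123 /4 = 30.75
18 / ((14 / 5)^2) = 225 / 98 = 2.30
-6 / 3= -2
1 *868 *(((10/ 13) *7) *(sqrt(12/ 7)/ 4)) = 4340 *sqrt(21)/ 13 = 1529.88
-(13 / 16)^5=-371293 / 1048576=-0.35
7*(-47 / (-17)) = 329 / 17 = 19.35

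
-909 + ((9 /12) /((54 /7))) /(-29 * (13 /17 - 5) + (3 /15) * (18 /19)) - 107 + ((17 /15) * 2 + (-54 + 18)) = -75076619539 /71519760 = -1049.73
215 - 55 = 160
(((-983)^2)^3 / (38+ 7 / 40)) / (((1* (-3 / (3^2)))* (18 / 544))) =-9816349269401551790720 / 4581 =-2142839831783792139.43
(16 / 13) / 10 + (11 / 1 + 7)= 1178 / 65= 18.12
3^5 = 243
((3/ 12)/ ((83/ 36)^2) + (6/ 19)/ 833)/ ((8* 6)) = 861547/ 872257624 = 0.00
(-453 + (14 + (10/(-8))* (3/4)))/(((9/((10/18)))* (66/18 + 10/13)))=-6.12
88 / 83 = 1.06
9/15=3/5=0.60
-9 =-9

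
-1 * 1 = -1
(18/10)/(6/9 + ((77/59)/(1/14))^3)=5545233/18792952070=0.00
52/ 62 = 0.84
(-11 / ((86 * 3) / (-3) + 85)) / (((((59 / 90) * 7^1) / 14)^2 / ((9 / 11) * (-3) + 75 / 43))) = -10886400 / 149683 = -72.73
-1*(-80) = 80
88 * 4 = 352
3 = 3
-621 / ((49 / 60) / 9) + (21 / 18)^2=-12069839 / 1764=-6842.31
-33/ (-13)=33/ 13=2.54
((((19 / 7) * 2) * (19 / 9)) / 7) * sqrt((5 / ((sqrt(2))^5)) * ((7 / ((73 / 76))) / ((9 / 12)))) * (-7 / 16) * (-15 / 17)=1805 * sqrt(145635) * 2^(3 / 4) / 625464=1.85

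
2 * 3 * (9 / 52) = 27 / 26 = 1.04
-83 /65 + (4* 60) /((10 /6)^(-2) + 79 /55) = 12571 /95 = 132.33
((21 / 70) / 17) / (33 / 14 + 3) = 7 / 2125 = 0.00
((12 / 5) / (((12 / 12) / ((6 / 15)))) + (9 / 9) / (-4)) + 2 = 2.71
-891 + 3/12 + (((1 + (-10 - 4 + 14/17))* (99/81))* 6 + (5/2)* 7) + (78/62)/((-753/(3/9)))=-1527870263/1587324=-962.54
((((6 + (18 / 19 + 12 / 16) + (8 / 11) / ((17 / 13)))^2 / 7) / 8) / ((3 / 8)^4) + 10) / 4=36561912133 / 2045057058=17.88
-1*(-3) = 3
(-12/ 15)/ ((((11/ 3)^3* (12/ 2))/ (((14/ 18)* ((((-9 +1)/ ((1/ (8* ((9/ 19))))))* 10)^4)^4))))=-4110718770607860675980736329061184750252720128000000000000000/ 383915521458503774183411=-10707352375312013499939920000000000000.00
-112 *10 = -1120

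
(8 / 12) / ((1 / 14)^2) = 392 / 3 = 130.67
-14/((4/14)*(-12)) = 4.08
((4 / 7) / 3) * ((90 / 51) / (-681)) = -40 / 81039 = -0.00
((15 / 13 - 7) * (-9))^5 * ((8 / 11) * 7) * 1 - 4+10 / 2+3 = 8384333340272636 / 4084223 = 2052858852.29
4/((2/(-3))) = -6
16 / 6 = 8 / 3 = 2.67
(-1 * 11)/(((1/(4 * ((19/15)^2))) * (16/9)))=-3971/100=-39.71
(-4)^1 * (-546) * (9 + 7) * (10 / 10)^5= 34944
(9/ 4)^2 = 81/ 16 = 5.06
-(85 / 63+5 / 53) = -4820 / 3339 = -1.44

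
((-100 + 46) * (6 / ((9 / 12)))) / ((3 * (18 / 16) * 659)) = -128 / 659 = -0.19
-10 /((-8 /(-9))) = -45 /4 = -11.25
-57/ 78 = -19/ 26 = -0.73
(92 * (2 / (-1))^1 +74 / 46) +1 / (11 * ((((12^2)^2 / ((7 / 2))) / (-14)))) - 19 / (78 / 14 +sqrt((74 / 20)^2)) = -57089281213 / 309526272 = -184.44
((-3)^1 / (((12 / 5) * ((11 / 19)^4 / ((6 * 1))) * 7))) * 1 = -1954815 / 204974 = -9.54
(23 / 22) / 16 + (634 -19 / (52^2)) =37718861 / 59488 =634.06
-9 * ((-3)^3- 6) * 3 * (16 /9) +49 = 1633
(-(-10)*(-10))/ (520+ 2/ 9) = -0.19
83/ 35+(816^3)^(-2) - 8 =-58157694083401777117/ 10332585243243970560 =-5.63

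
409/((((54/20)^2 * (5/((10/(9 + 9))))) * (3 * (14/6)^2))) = 40900/107163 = 0.38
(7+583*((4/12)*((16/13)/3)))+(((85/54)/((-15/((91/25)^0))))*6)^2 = 825664/9477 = 87.12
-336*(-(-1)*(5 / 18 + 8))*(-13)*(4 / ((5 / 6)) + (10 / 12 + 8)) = 22182524 / 45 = 492944.98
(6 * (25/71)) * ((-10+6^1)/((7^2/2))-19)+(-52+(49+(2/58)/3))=-13158490/302673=-43.47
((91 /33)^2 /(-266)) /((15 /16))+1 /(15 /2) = 31918 /310365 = 0.10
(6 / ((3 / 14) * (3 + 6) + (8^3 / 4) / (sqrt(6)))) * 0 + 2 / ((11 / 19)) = 38 / 11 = 3.45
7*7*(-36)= -1764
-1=-1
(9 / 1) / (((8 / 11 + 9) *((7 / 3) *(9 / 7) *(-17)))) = -33 / 1819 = -0.02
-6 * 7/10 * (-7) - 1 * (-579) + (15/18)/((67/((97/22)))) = 608.45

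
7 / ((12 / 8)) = 4.67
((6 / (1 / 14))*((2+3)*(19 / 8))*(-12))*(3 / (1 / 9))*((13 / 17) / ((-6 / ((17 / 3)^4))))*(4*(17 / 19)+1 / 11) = 1714563305 / 11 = 155869391.36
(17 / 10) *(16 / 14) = 68 / 35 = 1.94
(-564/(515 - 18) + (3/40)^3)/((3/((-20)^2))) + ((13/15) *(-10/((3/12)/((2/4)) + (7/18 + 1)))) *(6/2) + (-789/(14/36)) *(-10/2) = 13490375561/1351840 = 9979.27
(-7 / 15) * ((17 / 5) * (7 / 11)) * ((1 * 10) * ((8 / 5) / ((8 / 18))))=-9996 / 275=-36.35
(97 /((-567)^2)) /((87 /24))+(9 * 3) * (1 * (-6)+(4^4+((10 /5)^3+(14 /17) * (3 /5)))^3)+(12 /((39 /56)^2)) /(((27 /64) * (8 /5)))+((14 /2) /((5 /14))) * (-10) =483413901850177750868954 /967626151844625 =499587470.77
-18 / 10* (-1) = 9 / 5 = 1.80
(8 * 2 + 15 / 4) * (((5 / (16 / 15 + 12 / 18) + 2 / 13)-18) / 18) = -30731 / 1872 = -16.42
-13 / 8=-1.62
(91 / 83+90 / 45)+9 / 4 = 1775 / 332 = 5.35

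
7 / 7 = 1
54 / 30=9 / 5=1.80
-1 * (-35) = 35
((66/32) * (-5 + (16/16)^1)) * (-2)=33/2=16.50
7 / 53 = 0.13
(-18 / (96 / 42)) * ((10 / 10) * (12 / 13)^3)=-13608 / 2197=-6.19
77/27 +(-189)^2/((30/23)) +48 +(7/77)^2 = 896365487/32670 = 27436.96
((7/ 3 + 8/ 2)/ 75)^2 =361/ 50625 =0.01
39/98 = 0.40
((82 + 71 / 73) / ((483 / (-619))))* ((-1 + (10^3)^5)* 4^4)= -319938815999999680061184 / 11753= -27221885135710004259.44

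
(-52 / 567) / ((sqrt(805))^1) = -52 *sqrt(805) / 456435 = -0.00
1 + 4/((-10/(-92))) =189/5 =37.80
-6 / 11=-0.55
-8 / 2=-4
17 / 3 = 5.67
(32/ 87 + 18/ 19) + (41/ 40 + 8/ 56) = 1149251/ 462840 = 2.48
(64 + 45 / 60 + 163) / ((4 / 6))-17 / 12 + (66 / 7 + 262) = 102755 / 168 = 611.64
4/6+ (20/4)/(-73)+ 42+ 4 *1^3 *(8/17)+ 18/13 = 2219827/48399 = 45.87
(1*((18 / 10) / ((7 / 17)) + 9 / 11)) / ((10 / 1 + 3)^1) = 1998 / 5005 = 0.40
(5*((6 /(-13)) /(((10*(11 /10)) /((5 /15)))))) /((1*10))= -1 /143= -0.01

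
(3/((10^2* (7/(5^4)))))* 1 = 75/28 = 2.68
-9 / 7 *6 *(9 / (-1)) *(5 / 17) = 2430 / 119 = 20.42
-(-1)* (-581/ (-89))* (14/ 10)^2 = 28469/ 2225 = 12.80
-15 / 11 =-1.36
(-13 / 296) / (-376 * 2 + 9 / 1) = 13 / 219928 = 0.00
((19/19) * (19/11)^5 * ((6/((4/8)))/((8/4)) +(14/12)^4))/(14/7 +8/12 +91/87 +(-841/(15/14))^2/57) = 347119799929325/31088507065750992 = 0.01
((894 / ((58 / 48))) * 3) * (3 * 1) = 193104 / 29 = 6658.76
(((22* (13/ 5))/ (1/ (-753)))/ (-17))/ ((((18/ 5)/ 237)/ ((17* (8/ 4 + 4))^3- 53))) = 3008954876785/ 17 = 176997345693.24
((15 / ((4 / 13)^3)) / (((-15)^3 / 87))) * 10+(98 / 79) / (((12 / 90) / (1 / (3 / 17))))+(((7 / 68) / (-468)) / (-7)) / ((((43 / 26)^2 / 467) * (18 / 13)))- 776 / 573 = -500132616158887 / 6146831279520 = -81.36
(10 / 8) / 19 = 5 / 76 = 0.07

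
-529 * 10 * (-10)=52900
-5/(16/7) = -35/16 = -2.19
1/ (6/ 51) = 17/ 2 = 8.50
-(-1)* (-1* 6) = -6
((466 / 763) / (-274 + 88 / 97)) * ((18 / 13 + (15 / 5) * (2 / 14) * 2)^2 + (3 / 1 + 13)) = -3935105312 / 83687247735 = -0.05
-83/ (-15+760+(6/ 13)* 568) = -1079/ 13093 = -0.08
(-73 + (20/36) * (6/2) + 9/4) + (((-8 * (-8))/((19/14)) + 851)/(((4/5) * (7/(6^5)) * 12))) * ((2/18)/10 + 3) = 499348163/1596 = 312874.79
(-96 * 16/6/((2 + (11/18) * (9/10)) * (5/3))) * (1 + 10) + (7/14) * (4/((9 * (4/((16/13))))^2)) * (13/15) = -177914336/268515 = -662.59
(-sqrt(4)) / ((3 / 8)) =-5.33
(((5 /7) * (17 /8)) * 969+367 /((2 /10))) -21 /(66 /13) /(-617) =1256445923 /380072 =3305.81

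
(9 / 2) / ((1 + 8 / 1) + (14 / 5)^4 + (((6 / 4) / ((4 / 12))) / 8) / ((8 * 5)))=360000 / 5638373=0.06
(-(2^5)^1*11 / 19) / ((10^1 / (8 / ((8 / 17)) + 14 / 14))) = -3168 / 95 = -33.35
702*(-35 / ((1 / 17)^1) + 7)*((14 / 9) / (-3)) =214032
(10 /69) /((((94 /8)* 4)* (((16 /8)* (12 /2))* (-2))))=-5 /38916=-0.00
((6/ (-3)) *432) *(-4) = 3456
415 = 415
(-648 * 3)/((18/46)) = -4968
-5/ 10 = -1/ 2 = -0.50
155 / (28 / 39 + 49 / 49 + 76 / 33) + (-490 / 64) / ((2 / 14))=-55369 / 3680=-15.05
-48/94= -24/47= -0.51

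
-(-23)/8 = 23/8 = 2.88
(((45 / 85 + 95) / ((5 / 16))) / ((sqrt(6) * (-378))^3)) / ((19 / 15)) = -116 * sqrt(6) / 934568523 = -0.00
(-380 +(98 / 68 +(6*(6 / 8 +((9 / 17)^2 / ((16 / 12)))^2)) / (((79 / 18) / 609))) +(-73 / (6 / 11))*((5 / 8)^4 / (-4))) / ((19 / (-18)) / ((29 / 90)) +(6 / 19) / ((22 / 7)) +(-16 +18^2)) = 1131247287257547449 / 1198362710033498112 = 0.94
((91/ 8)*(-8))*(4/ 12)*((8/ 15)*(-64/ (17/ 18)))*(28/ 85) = 2609152/ 7225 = 361.13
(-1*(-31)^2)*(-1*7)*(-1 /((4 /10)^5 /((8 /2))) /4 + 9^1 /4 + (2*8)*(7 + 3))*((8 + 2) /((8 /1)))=69523545 /128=543152.70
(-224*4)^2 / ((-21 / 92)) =-10551296 / 3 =-3517098.67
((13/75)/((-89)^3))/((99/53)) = -689/5234394825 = -0.00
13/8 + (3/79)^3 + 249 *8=7863479227/3944312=1993.63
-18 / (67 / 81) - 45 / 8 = -14679 / 536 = -27.39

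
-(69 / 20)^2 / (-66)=1587 / 8800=0.18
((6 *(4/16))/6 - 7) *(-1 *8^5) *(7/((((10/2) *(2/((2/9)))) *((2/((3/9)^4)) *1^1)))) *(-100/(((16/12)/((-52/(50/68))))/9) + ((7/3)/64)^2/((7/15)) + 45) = 4109930741/405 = 10147977.14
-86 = -86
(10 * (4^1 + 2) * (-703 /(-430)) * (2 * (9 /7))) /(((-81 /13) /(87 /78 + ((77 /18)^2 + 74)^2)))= -344925.55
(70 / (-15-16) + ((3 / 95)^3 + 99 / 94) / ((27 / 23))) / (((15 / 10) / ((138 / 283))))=-469199508214 / 1060566873375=-0.44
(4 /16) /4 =1 /16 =0.06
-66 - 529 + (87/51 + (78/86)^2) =-592.47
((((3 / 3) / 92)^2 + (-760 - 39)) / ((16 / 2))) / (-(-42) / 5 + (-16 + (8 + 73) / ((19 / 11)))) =-642459825 / 252768896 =-2.54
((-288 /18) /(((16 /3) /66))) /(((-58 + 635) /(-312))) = 61776 /577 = 107.06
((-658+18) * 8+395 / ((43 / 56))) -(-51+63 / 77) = -2154704 / 473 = -4555.40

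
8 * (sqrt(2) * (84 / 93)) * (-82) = -18368 * sqrt(2) / 31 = -837.94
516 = 516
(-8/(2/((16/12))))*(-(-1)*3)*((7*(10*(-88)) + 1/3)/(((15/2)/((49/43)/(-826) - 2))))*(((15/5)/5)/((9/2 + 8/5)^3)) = -40032905600/575850797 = -69.52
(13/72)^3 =2197/373248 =0.01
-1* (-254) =254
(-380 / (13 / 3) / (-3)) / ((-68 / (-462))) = 43890 / 221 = 198.60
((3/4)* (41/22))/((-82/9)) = -27/176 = -0.15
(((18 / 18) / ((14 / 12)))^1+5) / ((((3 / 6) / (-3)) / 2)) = -492 / 7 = -70.29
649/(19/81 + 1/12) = 210276/103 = 2041.51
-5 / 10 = -1 / 2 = -0.50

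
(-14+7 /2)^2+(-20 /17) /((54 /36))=22331 /204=109.47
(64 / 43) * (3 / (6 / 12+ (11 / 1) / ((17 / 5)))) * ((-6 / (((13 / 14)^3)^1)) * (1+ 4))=-537384960 / 11997817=-44.79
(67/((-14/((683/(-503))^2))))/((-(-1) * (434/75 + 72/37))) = -86731967325/76006939708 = -1.14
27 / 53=0.51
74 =74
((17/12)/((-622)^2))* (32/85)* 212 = 424/1450815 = 0.00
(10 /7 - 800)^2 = 31248100 /49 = 637716.33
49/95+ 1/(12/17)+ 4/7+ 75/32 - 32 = -1733407/63840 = -27.15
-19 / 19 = -1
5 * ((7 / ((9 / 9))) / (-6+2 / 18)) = -315 / 53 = -5.94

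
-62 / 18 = -31 / 9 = -3.44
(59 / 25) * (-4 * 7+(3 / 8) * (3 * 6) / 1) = -1003 / 20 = -50.15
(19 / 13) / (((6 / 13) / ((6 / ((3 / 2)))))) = 38 / 3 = 12.67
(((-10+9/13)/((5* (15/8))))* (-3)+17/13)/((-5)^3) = -1393/40625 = -0.03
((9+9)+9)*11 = 297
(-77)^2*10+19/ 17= 1007949/ 17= 59291.12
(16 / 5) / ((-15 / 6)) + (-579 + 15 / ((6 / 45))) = -23389 / 50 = -467.78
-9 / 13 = -0.69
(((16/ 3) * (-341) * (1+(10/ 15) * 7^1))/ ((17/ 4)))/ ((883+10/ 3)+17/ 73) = -796576/ 291237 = -2.74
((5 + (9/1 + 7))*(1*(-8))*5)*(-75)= 63000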